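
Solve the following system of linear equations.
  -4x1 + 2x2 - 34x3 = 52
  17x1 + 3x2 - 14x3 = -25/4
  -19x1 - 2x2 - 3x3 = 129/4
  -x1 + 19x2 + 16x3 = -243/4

x1 = -5/4, x2 = -2, x3 = -3/2

Row-reduce the augmented matrix:
R1 ← R1 / (-4).
R2 ← R2 − 17·R1.
R3 ← R3 + 19·R1.
R4 ← R4 + 1·R1.
R2 ← R2 / (23/2).
R1 ← R1 + 1/2·R2.
R3 ← R3 + 23/2·R2.
R4 ← R4 − 37/2·R2.
Swap R3 and R4.
R3 ← R3 / (6428/23).
R1 ← R1 − 37/23·R3.
R2 ← R2 + 317/23·R3.
R4 reduces to 0 = 0, so the extra equation is consistent.
Reading off the reduced rows gives x1 = -5/4, x2 = -2, x3 = -3/2.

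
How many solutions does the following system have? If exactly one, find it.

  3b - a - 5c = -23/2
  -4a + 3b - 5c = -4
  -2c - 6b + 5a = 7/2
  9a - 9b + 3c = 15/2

a = -5/2, b = -3, c = 1

Row-reduce the augmented matrix:
R1 ← R1 / (-1).
R2 ← R2 + 4·R1.
R3 ← R3 − 5·R1.
R4 ← R4 − 9·R1.
R2 ← R2 / (-9).
R1 ← R1 + 3·R2.
R3 ← R3 − 9·R2.
R4 ← R4 − 18·R2.
R3 ← R3 / (-12).
R2 ← R2 + 5/3·R3.
R4 ← R4 + 12·R3.
R4 reduces to 0 = 0, so the extra equation is consistent.
Reading off the reduced rows gives a = -5/2, b = -3, c = 1.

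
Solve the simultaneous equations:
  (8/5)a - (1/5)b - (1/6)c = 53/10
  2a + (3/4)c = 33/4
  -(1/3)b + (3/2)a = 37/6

Row-reduce the augmented matrix:
R1 ← R1 / (8/5).
R2 ← R2 − 2·R1.
R3 ← R3 − 3/2·R1.
R2 ← R2 / (1/4).
R1 ← R1 + 1/8·R2.
R3 ← R3 + 7/48·R2.
R3 ← R3 / (103/144).
R1 ← R1 − 3/8·R3.
R2 ← R2 − 23/6·R3.
Reading off the reduced rows gives a = 3, b = -5, c = 3.

a = 3, b = -5, c = 3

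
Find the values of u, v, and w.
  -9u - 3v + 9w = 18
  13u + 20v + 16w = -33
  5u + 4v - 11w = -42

Row-reduce the augmented matrix:
R1 ← R1 / (-9).
R2 ← R2 − 13·R1.
R3 ← R3 − 5·R1.
R2 ← R2 / (47/3).
R1 ← R1 − 1/3·R2.
R3 ← R3 − 7/3·R2.
R3 ← R3 / (-485/47).
R1 ← R1 + 76/47·R3.
R2 ← R2 − 87/47·R3.
Reading off the reduced rows gives u = 3, v = -6, w = 3.

u = 3, v = -6, w = 3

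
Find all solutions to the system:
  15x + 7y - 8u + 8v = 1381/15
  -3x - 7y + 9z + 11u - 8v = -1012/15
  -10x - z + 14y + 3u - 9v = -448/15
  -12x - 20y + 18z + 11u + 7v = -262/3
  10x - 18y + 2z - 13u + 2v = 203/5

Row-reduce the augmented matrix:
R1 ← R1 / (15).
R2 ← R2 + 3·R1.
R3 ← R3 + 10·R1.
R4 ← R4 + 12·R1.
R5 ← R5 − 10·R1.
R2 ← R2 / (-28/5).
R1 ← R1 − 7/15·R2.
R3 ← R3 − 56/3·R2.
R4 ← R4 + 72/5·R2.
R5 ← R5 + 68/3·R2.
R3 ← R3 / (29).
R1 ← R1 − 3/4·R3.
R2 ← R2 + 45/28·R3.
R4 ← R4 + 36/7·R3.
R5 ← R5 + 241/7·R3.
R4 ← R4 / (-101/7).
R1 ← R1 + 1/2·R4.
R2 ← R2 + 1/14·R4.
R3 ← R3 − 1·R4.
R5 ← R5 + 79/7·R4.
R5 ← R5 / (-79066/2929).
R1 ← R1 + 2747/11716·R5.
R2 ← R2 + 4317/11716·R5.
R3 ← R3 − 2636/2929·R5.
R4 ← R4 + 5161/2929·R5.
Reading off the reduced rows gives x = 14/5, y = 5/3, z = 0, u = -3, v = 9/5.

x = 14/5, y = 5/3, z = 0, u = -3, v = 9/5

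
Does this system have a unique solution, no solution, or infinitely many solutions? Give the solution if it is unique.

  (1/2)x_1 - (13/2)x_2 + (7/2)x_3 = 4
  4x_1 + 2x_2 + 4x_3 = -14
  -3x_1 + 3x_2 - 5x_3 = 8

Row-reduce:
R1 ← R1 / (1/2).
R2 ← R2 − 4·R1.
R3 ← R3 + 3·R1.
R2 ← R2 / (54).
R1 ← R1 + 13·R2.
R3 ← R3 + 36·R2.
Row 3 reduces to 0 = 4/3, a contradiction. The system is inconsistent.

no solution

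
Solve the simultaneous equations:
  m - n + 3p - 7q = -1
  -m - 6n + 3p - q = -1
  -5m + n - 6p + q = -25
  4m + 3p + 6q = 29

Row-reduce:
R2 ← R2 + 1·R1.
R3 ← R3 + 5·R1.
R4 ← R4 − 4·R1.
R2 ← R2 / (-7).
R1 ← R1 + 1·R2.
R3 ← R3 + 4·R2.
R4 ← R4 − 4·R2.
R3 ← R3 / (39/7).
R1 ← R1 − 15/7·R3.
R2 ← R2 + 6/7·R3.
R4 ← R4 + 39/7·R3.
Row 4 reduces to 0 = 3, a contradiction. The system is inconsistent.

no solution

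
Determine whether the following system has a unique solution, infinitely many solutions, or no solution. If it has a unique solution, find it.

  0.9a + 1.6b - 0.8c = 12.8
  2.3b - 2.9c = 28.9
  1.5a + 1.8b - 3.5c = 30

a = 0, b = 5, c = -6

Row-reduce the augmented matrix:
R1 ← R1 / (9/10).
R3 ← R3 − 3/2·R1.
R2 ← R2 / (23/10).
R1 ← R1 − 16/9·R2.
R3 ← R3 + 13/15·R2.
R3 ← R3 / (-2249/690).
R1 ← R1 − 280/207·R3.
R2 ← R2 + 29/23·R3.
Reading off the reduced rows gives a = 0, b = 5, c = -6.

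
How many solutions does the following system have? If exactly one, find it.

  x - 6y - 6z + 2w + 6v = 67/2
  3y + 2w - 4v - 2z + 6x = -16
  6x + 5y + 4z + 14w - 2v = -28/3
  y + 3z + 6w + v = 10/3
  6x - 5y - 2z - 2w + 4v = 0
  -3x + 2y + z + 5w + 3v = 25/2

x = -5/2, y = -7/3, z = -7/3, w = 2, v = 2/3

Row-reduce the augmented matrix:
R2 ← R2 − 6·R1.
R3 ← R3 − 6·R1.
R5 ← R5 − 6·R1.
R6 ← R6 + 3·R1.
R2 ← R2 / (39).
R1 ← R1 + 6·R2.
R3 ← R3 − 41·R2.
R4 ← R4 − 1·R2.
R5 ← R5 − 31·R2.
R6 ← R6 + 16·R2.
R3 ← R3 / (166/39).
R1 ← R1 + 10/13·R3.
R2 ← R2 − 34/39·R3.
R4 ← R4 − 83/39·R3.
R5 ← R5 − 272/39·R3.
R6 ← R6 + 119/39·R3.
Swap R4 and R5.
R4 ← R4 / (-2204/83).
R1 ← R1 − 226/83·R4.
R2 ← R2 + 234/83·R4.
R3 ← R3 − 244/83·R4.
R6 ← R6 − 1317/83·R4.
Swap R5 and R6.
R5 ← R5 / (1876/551).
R1 ← R1 + 68/551·R5.
R2 ← R2 + 622/551·R5.
R3 ← R3 − 107/551·R5.
R4 ← R4 − 142/551·R5.
R6 reduces to 0 = 0, so the extra equation is consistent.
Reading off the reduced rows gives x = -5/2, y = -7/3, z = -7/3, w = 2, v = 2/3.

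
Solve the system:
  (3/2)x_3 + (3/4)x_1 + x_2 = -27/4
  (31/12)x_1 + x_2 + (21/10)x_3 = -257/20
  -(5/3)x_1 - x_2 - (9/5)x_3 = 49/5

infinitely many solutions

Row-reduce:
R1 ← R1 / (3/4).
R2 ← R2 − 31/12·R1.
R3 ← R3 + 5/3·R1.
R2 ← R2 / (-22/9).
R1 ← R1 − 4/3·R2.
R3 ← R3 − 11/9·R2.
Rank is 2 with 3 unknowns, leaving x_3 free.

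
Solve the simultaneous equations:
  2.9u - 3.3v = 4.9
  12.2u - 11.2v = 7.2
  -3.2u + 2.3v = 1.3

u = -4, v = -5

Row-reduce the augmented matrix:
R1 ← R1 / (29/10).
R2 ← R2 − 61/5·R1.
R3 ← R3 + 16/5·R1.
R2 ← R2 / (389/145).
R1 ← R1 + 33/29·R2.
R3 ← R3 + 389/290·R2.
R3 reduces to 0 = 0, so the extra equation is consistent.
Reading off the reduced rows gives u = -4, v = -5.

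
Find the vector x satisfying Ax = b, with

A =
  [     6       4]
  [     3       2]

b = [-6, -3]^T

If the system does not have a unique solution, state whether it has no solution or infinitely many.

infinitely many solutions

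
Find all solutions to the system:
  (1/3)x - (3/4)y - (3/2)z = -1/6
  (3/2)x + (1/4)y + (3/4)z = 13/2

infinitely many solutions

Row-reduce:
R1 ← R1 / (1/3).
R2 ← R2 − 3/2·R1.
R2 ← R2 / (29/8).
R1 ← R1 + 9/4·R2.
Rank is 2 with 3 unknowns, leaving z free.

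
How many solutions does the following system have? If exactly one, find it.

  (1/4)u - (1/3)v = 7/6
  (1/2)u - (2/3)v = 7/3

infinitely many solutions

Row-reduce:
R1 ← R1 / (1/4).
R2 ← R2 − 1/2·R1.
Rank is 1 with 2 unknowns, leaving v free.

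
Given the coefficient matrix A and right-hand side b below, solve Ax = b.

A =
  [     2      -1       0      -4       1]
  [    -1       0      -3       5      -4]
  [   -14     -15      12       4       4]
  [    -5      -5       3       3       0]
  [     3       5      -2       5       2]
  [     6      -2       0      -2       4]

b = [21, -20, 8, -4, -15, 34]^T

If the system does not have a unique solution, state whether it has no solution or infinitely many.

x_1 = 0, x_2 = -4, x_3 = -5, x_4 = -3, x_5 = 5

Row-reduce the augmented matrix:
R1 ← R1 / (2).
R2 ← R2 + 1·R1.
R3 ← R3 + 14·R1.
R4 ← R4 + 5·R1.
R5 ← R5 − 3·R1.
R6 ← R6 − 6·R1.
R2 ← R2 / (-1/2).
R1 ← R1 + 1/2·R2.
R3 ← R3 + 22·R2.
R4 ← R4 + 15/2·R2.
R5 ← R5 − 13/2·R2.
R6 ← R6 − 1·R2.
R3 ← R3 / (144).
R1 ← R1 − 3·R3.
R2 ← R2 − 6·R3.
R4 ← R4 − 48·R3.
R5 ← R5 + 41·R3.
R6 ← R6 + 6·R3.
Swap R4 and R5.
R4 ← R4 / (67/12).
R1 ← R1 + 7/4·R4.
R2 ← R2 − 1/2·R4.
R3 ← R3 + 13/12·R4.
R6 ← R6 − 19/2·R4.
Swap R5 and R6.
R5 ← R5 / (-167/67).
R1 ← R1 − 317/268·R5.
R2 ← R2 + 7/134·R5.
R3 ← R3 − 205/134·R5.
R4 ← R4 − 95/268·R5.
R6 reduces to 0 = 0, so the extra equation is consistent.
Reading off the reduced rows gives x_1 = 0, x_2 = -4, x_3 = -5, x_4 = -3, x_5 = 5.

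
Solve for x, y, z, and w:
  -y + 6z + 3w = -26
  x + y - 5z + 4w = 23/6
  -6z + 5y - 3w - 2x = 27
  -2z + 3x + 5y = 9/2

x = -1/2, y = 0, z = -3, w = -8/3

Row-reduce the augmented matrix:
Swap R1 and R2.
R3 ← R3 + 2·R1.
R4 ← R4 − 3·R1.
R2 ← R2 / (-1).
R1 ← R1 − 1·R2.
R3 ← R3 − 7·R2.
R4 ← R4 − 2·R2.
R3 ← R3 / (26).
R1 ← R1 − 1·R3.
R2 ← R2 + 6·R3.
R4 ← R4 − 25·R3.
R4 ← R4 / (-31).
R1 ← R1 − 6·R4.
R2 ← R2 − 3·R4.
R3 ← R3 − 1·R4.
Reading off the reduced rows gives x = -1/2, y = 0, z = -3, w = -8/3.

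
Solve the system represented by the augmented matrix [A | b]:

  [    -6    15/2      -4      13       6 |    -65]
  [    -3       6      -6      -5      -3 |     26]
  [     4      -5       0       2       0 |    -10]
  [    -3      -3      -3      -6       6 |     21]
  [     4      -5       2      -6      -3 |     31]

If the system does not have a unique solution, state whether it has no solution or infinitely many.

no solution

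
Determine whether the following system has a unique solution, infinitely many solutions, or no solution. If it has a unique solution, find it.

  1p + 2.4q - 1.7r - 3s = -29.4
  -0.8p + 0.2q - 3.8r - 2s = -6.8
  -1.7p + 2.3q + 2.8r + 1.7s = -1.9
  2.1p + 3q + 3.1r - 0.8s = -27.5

p = -3, q = -6, r = 0, s = 4

Row-reduce the augmented matrix:
R2 ← R2 + 4/5·R1.
R3 ← R3 + 17/10·R1.
R4 ← R4 − 21/10·R1.
R2 ← R2 / (53/25).
R1 ← R1 − 12/5·R2.
R3 ← R3 − 319/50·R2.
R4 ← R4 + 51/25·R2.
R3 ← R3 / (3273/212).
R1 ← R1 − 439/106·R3.
R2 ← R2 + 129/53·R3.
R4 ← R4 − 1807/1060·R3.
R4 ← R4 / (29351/163650).
R1 ← R1 + 10783/16365·R4.
R2 ← R2 + 2858/5455·R4.
R3 ← R3 − 10432/16365·R4.
Reading off the reduced rows gives p = -3, q = -6, r = 0, s = 4.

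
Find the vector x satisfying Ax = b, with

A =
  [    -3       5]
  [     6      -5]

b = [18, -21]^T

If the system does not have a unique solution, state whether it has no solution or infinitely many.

Row-reduce the augmented matrix:
R1 ← R1 / (-3).
R2 ← R2 − 6·R1.
R2 ← R2 / (5).
R1 ← R1 + 5/3·R2.
Reading off the reduced rows gives x_1 = -1, x_2 = 3.

x_1 = -1, x_2 = 3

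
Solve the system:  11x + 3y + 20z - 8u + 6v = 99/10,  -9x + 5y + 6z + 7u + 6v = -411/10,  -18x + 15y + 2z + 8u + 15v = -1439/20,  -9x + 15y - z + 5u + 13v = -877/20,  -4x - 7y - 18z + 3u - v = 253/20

x = 12/5, y = -1, z = -1, u = -1, v = -1/4

Row-reduce the augmented matrix:
R1 ← R1 / (11).
R2 ← R2 + 9·R1.
R3 ← R3 + 18·R1.
R4 ← R4 + 9·R1.
R5 ← R5 + 4·R1.
R2 ← R2 / (82/11).
R1 ← R1 − 3/11·R2.
R3 ← R3 − 219/11·R2.
R4 ← R4 − 192/11·R2.
R5 ← R5 + 65/11·R2.
R3 ← R3 / (-25).
R1 ← R1 − 1·R3.
R2 ← R2 − 3·R3.
R4 ← R4 + 37·R3.
R5 ← R5 − 7·R3.
R4 ← R4 / (13779/2050).
R1 ← R1 + 1021/1025·R4.
R2 ← R2 + 713/1025·R4.
R3 ← R3 − 517/2050·R4.
R5 ← R5 + 1347/1025·R4.
R5 ← R5 / (38476/4593).
R1 ← R1 + 2905/13779·R5.
R2 ← R2 − 11251/13779·R5.
R3 ← R3 − 3023/13779·R5.
R4 ← R4 + 2552/13779·R5.
Reading off the reduced rows gives x = 12/5, y = -1, z = -1, u = -1, v = -1/4.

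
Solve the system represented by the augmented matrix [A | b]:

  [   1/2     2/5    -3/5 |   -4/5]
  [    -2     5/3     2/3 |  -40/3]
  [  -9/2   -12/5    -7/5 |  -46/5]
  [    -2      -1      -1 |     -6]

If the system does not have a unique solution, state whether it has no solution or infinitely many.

Row-reduce:
R1 ← R1 / (1/2).
R2 ← R2 + 2·R1.
R3 ← R3 + 9/2·R1.
R4 ← R4 + 2·R1.
R2 ← R2 / (49/15).
R1 ← R1 − 4/5·R2.
R3 ← R3 − 6/5·R2.
R4 ← R4 − 3/5·R2.
R3 ← R3 / (-302/49).
R1 ← R1 + 38/49·R3.
R2 ← R2 + 26/49·R3.
R4 ← R4 + 151/49·R3.
Row 4 reduces to 0 = -1, a contradiction. The system is inconsistent.

no solution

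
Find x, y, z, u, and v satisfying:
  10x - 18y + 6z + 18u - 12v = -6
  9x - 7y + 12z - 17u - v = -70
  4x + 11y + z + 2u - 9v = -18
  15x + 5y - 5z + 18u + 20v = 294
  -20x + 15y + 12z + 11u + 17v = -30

x = 6, y = 1, z = -5, u = 3, v = 6

Row-reduce the augmented matrix:
R1 ← R1 / (10).
R2 ← R2 − 9·R1.
R3 ← R3 − 4·R1.
R4 ← R4 − 15·R1.
R5 ← R5 + 20·R1.
R2 ← R2 / (46/5).
R1 ← R1 + 9/5·R2.
R3 ← R3 − 91/5·R2.
R4 ← R4 − 32·R2.
R5 ← R5 + 21·R2.
R3 ← R3 / (-665/46).
R1 ← R1 − 87/46·R3.
R2 ← R2 − 33/46·R3.
R4 ← R4 + 850/23·R3.
R5 ← R5 − 1797/46·R3.
R4 ← R4 / (-6401/133).
R1 ← R1 − 2139/665·R4.
R2 ← R2 + 404/665·R4.
R3 ← R3 + 2782/665·R4.
R5 ← R5 − 89539/665·R4.
R5 ← R5 / (840263/6401).
R1 ← R1 − 12309/6401·R5.
R2 ← R2 + 5862/6401·R5.
R3 ← R3 + 25283/6401·R5.
R4 ← R4 + 8540/6401·R5.
Reading off the reduced rows gives x = 6, y = 1, z = -5, u = 3, v = 6.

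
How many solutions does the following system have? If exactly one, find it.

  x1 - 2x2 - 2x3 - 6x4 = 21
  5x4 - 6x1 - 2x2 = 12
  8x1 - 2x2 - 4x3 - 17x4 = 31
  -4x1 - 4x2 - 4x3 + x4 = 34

Row-reduce:
R2 ← R2 + 6·R1.
R3 ← R3 − 8·R1.
R4 ← R4 + 4·R1.
R2 ← R2 / (-14).
R1 ← R1 + 2·R2.
R3 ← R3 − 14·R2.
R4 ← R4 + 12·R2.
Swap R3 and R4.
R3 ← R3 / (-12/7).
R1 ← R1 + 2/7·R3.
R2 ← R2 − 6/7·R3.
Row 4 reduces to 0 = 1, a contradiction. The system is inconsistent.

no solution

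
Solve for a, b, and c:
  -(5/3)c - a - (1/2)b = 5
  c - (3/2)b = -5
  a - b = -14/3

Row-reduce the augmented matrix:
R1 ← R1 / (-1).
R3 ← R3 − 1·R1.
R2 ← R2 / (-3/2).
R1 ← R1 − 1/2·R2.
R3 ← R3 + 3/2·R2.
R3 ← R3 / (-8/3).
R1 ← R1 − 2·R3.
R2 ← R2 + 2/3·R3.
Reading off the reduced rows gives a = -8/3, b = 2, c = -2.

a = -8/3, b = 2, c = -2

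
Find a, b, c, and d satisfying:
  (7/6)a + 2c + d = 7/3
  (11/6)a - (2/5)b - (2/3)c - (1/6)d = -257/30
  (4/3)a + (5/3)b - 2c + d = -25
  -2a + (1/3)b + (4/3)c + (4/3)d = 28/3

Row-reduce the augmented matrix:
R1 ← R1 / (7/6).
R2 ← R2 − 11/6·R1.
R3 ← R3 − 4/3·R1.
R4 ← R4 + 2·R1.
R2 ← R2 / (-2/5).
R3 ← R3 − 5/3·R2.
R4 ← R4 − 1/3·R2.
R3 ← R3 / (-1270/63).
R1 ← R1 − 12/7·R3.
R2 ← R2 − 200/21·R3.
R4 ← R4 − 100/63·R3.
R4 ← R4 / (517/508).
R1 ← R1 − 291/1270·R4.
R2 ← R2 − 435/508·R4.
R3 ← R3 − 1861/5080·R4.
Reading off the reduced rows gives a = -4, b = -4, c = 5, d = -3.

a = -4, b = -4, c = 5, d = -3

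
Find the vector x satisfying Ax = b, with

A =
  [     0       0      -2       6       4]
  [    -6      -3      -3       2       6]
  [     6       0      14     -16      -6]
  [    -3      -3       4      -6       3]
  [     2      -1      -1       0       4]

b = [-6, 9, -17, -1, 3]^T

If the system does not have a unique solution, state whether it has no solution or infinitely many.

no solution

Row-reduce:
Swap R1 and R2.
R1 ← R1 / (-6).
R3 ← R3 − 6·R1.
R4 ← R4 + 3·R1.
R5 ← R5 − 2·R1.
Swap R2 and R3.
R2 ← R2 / (-3).
R1 ← R1 − 1/2·R2.
R4 ← R4 + 3/2·R2.
R5 ← R5 + 2·R2.
R3 ← R3 / (-2).
R1 ← R1 − 7/3·R3.
R2 ← R2 + 11/3·R3.
R5 ← R5 + 28/3·R3.
Swap R4 and R5.
R4 ← R4 / (-18).
R1 ← R1 − 13/3·R4.
R2 ← R2 + 19/3·R4.
R3 ← R3 + 3·R4.
Row 5 reduces to 0 = -3/2, a contradiction. The system is inconsistent.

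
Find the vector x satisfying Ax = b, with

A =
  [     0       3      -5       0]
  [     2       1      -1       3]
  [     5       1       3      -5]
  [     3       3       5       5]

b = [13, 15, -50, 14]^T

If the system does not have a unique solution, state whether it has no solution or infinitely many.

x_1 = -3, x_2 = 1, x_3 = -2, x_4 = 6

Row-reduce the augmented matrix:
Swap R1 and R2.
R1 ← R1 / (2).
R3 ← R3 − 5·R1.
R4 ← R4 − 3·R1.
R2 ← R2 / (3).
R1 ← R1 − 1/2·R2.
R3 ← R3 + 3/2·R2.
R4 ← R4 − 3/2·R2.
R3 ← R3 / (3).
R1 ← R1 − 1/3·R3.
R2 ← R2 + 5/3·R3.
R4 ← R4 − 9·R3.
R4 ← R4 / (38).
R1 ← R1 − 26/9·R4.
R2 ← R2 + 125/18·R4.
R3 ← R3 + 25/6·R4.
Reading off the reduced rows gives x_1 = -3, x_2 = 1, x_3 = -2, x_4 = 6.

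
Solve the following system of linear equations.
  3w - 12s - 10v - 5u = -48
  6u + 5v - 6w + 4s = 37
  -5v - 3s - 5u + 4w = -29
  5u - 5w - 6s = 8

no solution

Row-reduce:
R1 ← R1 / (-5).
R2 ← R2 − 6·R1.
R3 ← R3 + 5·R1.
R4 ← R4 − 5·R1.
R2 ← R2 / (-7).
R1 ← R1 − 2·R2.
R3 ← R3 − 5·R2.
R4 ← R4 + 10·R2.
R3 ← R3 / (-5/7).
R1 ← R1 + 9/7·R3.
R2 ← R2 − 12/35·R3.
R4 ← R4 − 10/7·R3.
Row 4 reduces to 0 = -2, a contradiction. The system is inconsistent.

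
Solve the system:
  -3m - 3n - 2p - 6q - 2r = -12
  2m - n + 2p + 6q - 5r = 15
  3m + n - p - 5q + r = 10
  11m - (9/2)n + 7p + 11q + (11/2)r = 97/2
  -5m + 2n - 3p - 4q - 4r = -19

no solution

Row-reduce:
R1 ← R1 / (-3).
R2 ← R2 − 2·R1.
R3 ← R3 − 3·R1.
R4 ← R4 − 11·R1.
R5 ← R5 + 5·R1.
R2 ← R2 / (-3).
R1 ← R1 − 1·R2.
R3 ← R3 + 2·R2.
R4 ← R4 + 31/2·R2.
R5 ← R5 − 7·R2.
R3 ← R3 / (-31/9).
R1 ← R1 − 8/9·R3.
R2 ← R2 + 2/9·R3.
R4 ← R4 + 34/9·R3.
R5 ← R5 − 17/9·R3.
R4 ← R4 / (-242/31).
R1 ← R1 + 16/31·R4.
R2 ← R2 − 4/31·R4.
R3 ← R3 − 111/31·R4.
R5 ← R5 − 121/31·R4.
Row 5 reduces to 0 = 3/2, a contradiction. The system is inconsistent.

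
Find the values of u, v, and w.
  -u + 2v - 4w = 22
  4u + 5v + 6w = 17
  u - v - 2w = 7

u = 4, v = 5, w = -4

Row-reduce the augmented matrix:
R1 ← R1 / (-1).
R2 ← R2 − 4·R1.
R3 ← R3 − 1·R1.
R2 ← R2 / (13).
R1 ← R1 + 2·R2.
R3 ← R3 − 1·R2.
R3 ← R3 / (-68/13).
R1 ← R1 − 32/13·R3.
R2 ← R2 + 10/13·R3.
Reading off the reduced rows gives u = 4, v = 5, w = -4.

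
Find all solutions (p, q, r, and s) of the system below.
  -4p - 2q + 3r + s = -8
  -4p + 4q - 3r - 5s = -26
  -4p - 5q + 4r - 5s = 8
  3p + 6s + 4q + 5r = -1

p = 4, q = -3, r = 1, s = -1

Row-reduce the augmented matrix:
R1 ← R1 / (-4).
R2 ← R2 + 4·R1.
R3 ← R3 + 4·R1.
R4 ← R4 − 3·R1.
R2 ← R2 / (6).
R1 ← R1 − 1/2·R2.
R3 ← R3 + 3·R2.
R4 ← R4 − 5/2·R2.
R3 ← R3 / (-2).
R1 ← R1 + 1/4·R3.
R2 ← R2 + 1·R3.
R4 ← R4 − 39/4·R3.
R4 ← R4 / (-277/8).
R1 ← R1 − 11/8·R4.
R2 ← R2 − 7/2·R4.
R3 ← R3 − 9/2·R4.
Reading off the reduced rows gives p = 4, q = -3, r = 1, s = -1.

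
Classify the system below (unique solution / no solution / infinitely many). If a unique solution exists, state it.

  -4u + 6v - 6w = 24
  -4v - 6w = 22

Row-reduce:
R1 ← R1 / (-4).
R2 ← R2 / (-4).
R1 ← R1 + 3/2·R2.
Rank is 2 with 3 unknowns, leaving w free.

infinitely many solutions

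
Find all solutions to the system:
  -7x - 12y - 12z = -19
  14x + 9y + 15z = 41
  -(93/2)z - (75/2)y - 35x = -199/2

infinitely many solutions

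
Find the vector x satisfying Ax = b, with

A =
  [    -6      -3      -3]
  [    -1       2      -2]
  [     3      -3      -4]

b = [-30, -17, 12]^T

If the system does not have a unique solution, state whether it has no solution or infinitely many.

Row-reduce the augmented matrix:
R1 ← R1 / (-6).
R2 ← R2 + 1·R1.
R3 ← R3 − 3·R1.
R2 ← R2 / (5/2).
R1 ← R1 − 1/2·R2.
R3 ← R3 + 9/2·R2.
R3 ← R3 / (-41/5).
R1 ← R1 − 4/5·R3.
R2 ← R2 + 3/5·R3.
Reading off the reduced rows gives x_1 = 5, x_2 = -3, x_3 = 3.

x_1 = 5, x_2 = -3, x_3 = 3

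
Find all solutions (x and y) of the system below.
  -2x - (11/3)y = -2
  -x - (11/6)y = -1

infinitely many solutions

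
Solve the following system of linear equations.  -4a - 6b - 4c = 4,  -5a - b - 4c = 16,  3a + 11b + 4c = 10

no solution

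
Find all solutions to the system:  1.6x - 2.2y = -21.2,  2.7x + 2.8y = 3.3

x = -5, y = 6

Row-reduce the augmented matrix:
R1 ← R1 / (8/5).
R2 ← R2 − 27/10·R1.
R2 ← R2 / (521/80).
R1 ← R1 + 11/8·R2.
Reading off the reduced rows gives x = -5, y = 6.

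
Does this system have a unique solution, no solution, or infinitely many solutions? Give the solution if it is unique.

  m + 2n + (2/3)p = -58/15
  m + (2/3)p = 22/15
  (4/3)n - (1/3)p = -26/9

Row-reduce the augmented matrix:
R2 ← R2 − 1·R1.
R2 ← R2 / (-2).
R1 ← R1 − 2·R2.
R3 ← R3 − 4/3·R2.
R3 ← R3 / (-1/3).
R1 ← R1 − 2/3·R3.
Reading off the reduced rows gives m = 14/5, n = -8/3, p = -2.

m = 14/5, n = -8/3, p = -2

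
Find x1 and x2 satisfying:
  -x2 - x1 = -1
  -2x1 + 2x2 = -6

x1 = 2, x2 = -1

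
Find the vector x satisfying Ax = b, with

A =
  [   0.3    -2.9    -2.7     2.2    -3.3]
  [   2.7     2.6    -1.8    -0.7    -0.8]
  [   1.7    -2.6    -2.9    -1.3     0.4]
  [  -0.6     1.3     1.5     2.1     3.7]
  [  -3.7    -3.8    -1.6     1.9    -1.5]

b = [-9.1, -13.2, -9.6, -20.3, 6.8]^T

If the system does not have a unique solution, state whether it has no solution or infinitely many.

Row-reduce the augmented matrix:
R1 ← R1 / (3/10).
R2 ← R2 − 27/10·R1.
R3 ← R3 − 17/10·R1.
R4 ← R4 + 3/5·R1.
R5 ← R5 + 37/10·R1.
R2 ← R2 / (287/10).
R1 ← R1 + 29/3·R2.
R3 ← R3 − 83/6·R2.
R4 ← R4 + 9/2·R2.
R5 ← R5 + 1187/30·R2.
R3 ← R3 / (4463/2870).
R1 ← R1 + 408/287·R3.
R2 ← R2 − 225/287·R3.
R4 ← R4 + 534/1435·R3.
R5 ← R5 + 5569/1435·R3.
R4 ← R4 / (52571/22315).
R1 ← R1 + 13941/4463·R4.
R2 ← R2 − 5555/4463·R4.
R3 ← R3 + 11152/4463·R4.
R5 ← R5 + 199181/22315·R4.
R5 ← R5 / (33772747/1577130).
R1 ← R1 − 1145651/157713·R5.
R2 ← R2 + 163768/52571·R5.
R3 ← R3 − 1004228/157713·R5.
R4 ← R4 − 64013/52571·R5.
Reading off the reduced rows gives x_1 = -4, x_2 = -1, x_3 = 4, x_4 = -6, x_5 = -4.

x_1 = -4, x_2 = -1, x_3 = 4, x_4 = -6, x_5 = -4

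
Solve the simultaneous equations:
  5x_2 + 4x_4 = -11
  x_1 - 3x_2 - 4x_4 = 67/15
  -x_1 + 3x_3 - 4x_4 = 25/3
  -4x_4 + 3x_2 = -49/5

Row-reduce the augmented matrix:
Swap R1 and R2.
R3 ← R3 + 1·R1.
R2 ← R2 / (5).
R1 ← R1 + 3·R2.
R3 ← R3 + 3·R2.
R4 ← R4 − 3·R2.
R3 ← R3 / (3).
R4 ← R4 / (-32/5).
R1 ← R1 + 8/5·R4.
R2 ← R2 − 4/5·R4.
R3 ← R3 + 28/15·R4.
Reading off the reduced rows gives x_1 = -4/3, x_2 = -13/5, x_3 = 3, x_4 = 1/2.

x_1 = -4/3, x_2 = -13/5, x_3 = 3, x_4 = 1/2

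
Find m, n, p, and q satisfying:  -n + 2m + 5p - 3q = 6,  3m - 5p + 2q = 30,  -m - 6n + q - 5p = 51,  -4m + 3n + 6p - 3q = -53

m = 5, n = -6, p = -5, q = -5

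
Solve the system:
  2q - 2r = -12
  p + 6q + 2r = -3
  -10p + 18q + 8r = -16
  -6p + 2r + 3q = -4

no solution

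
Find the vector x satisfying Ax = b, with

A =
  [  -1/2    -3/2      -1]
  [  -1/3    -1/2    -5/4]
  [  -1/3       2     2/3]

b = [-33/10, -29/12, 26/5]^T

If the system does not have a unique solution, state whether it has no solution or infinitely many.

Row-reduce the augmented matrix:
R1 ← R1 / (-1/2).
R2 ← R2 + 1/3·R1.
R3 ← R3 + 1/3·R1.
R2 ← R2 / (1/2).
R1 ← R1 − 3·R2.
R3 ← R3 − 3·R2.
R3 ← R3 / (29/6).
R1 ← R1 − 11/2·R3.
R2 ← R2 + 7/6·R3.
Reading off the reduced rows gives x_1 = -2, x_2 = 5/3, x_3 = 9/5.

x_1 = -2, x_2 = 5/3, x_3 = 9/5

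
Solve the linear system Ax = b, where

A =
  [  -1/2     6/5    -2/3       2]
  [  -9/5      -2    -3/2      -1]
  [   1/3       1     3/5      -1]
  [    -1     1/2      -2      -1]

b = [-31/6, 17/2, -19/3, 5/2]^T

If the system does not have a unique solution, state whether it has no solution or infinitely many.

x_1 = 5, x_2 = -5, x_3 = -5, x_4 = 0

Row-reduce the augmented matrix:
R1 ← R1 / (-1/2).
R2 ← R2 + 9/5·R1.
R3 ← R3 − 1/3·R1.
R4 ← R4 + 1·R1.
R2 ← R2 / (-158/25).
R1 ← R1 + 12/5·R2.
R3 ← R3 − 9/5·R2.
R4 ← R4 + 19/10·R2.
R3 ← R3 / (5857/14220).
R1 ← R1 − 235/237·R3.
R2 ← R2 + 45/316·R3.
R4 ← R4 + 1777/1896·R3.
R4 ← R4 / (-83059/11714).
R1 ← R1 − 23040/5857·R4.
R2 ← R2 − 3545/5857·R4.
R3 ← R3 + 28470/5857·R4.
Reading off the reduced rows gives x_1 = 5, x_2 = -5, x_3 = -5, x_4 = 0.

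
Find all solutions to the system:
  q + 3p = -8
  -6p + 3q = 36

p = -4, q = 4

Row-reduce the augmented matrix:
R1 ← R1 / (3).
R2 ← R2 + 6·R1.
R2 ← R2 / (5).
R1 ← R1 − 1/3·R2.
Reading off the reduced rows gives p = -4, q = 4.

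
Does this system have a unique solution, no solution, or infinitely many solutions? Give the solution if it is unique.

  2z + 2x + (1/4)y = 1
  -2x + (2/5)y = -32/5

infinitely many solutions

Row-reduce:
R1 ← R1 / (2).
R2 ← R2 + 2·R1.
R2 ← R2 / (13/20).
R1 ← R1 − 1/8·R2.
Rank is 2 with 3 unknowns, leaving z free.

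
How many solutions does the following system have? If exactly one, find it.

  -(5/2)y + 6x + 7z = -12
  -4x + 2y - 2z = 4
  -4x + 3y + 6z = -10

Row-reduce:
R1 ← R1 / (6).
R2 ← R2 + 4·R1.
R3 ← R3 + 4·R1.
R2 ← R2 / (1/3).
R1 ← R1 + 5/12·R2.
R3 ← R3 − 4/3·R2.
Row 3 reduces to 0 = -2, a contradiction. The system is inconsistent.

no solution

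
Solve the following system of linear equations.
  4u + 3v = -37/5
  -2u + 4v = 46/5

Row-reduce the augmented matrix:
R1 ← R1 / (4).
R2 ← R2 + 2·R1.
R2 ← R2 / (11/2).
R1 ← R1 − 3/4·R2.
Reading off the reduced rows gives u = -13/5, v = 1.

u = -13/5, v = 1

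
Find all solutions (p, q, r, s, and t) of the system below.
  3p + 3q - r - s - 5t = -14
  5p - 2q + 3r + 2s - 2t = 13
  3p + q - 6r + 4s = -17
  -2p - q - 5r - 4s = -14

infinitely many solutions

Row-reduce:
R1 ← R1 / (3).
R2 ← R2 − 5·R1.
R3 ← R3 − 3·R1.
R4 ← R4 + 2·R1.
R2 ← R2 / (-7).
R1 ← R1 − 1·R2.
R3 ← R3 + 2·R2.
R4 ← R4 − 1·R2.
R3 ← R3 / (-19/3).
R1 ← R1 − 1/3·R3.
R2 ← R2 + 2/3·R3.
R4 ← R4 + 5·R3.
R4 ← R4 / (-138/19).
R1 ← R1 − 53/133·R4.
R2 ← R2 + 125/133·R4.
R3 ← R3 + 83/133·R4.
Rank is 4 with 5 unknowns, leaving t free.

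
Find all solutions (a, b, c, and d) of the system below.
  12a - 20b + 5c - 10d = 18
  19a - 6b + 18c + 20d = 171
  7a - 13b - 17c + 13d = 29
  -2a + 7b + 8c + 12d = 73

a = -1, b = -3, c = 4, d = 5

Row-reduce the augmented matrix:
R1 ← R1 / (12).
R2 ← R2 − 19·R1.
R3 ← R3 − 7·R1.
R4 ← R4 + 2·R1.
R2 ← R2 / (77/3).
R1 ← R1 + 5/3·R2.
R3 ← R3 + 4/3·R2.
R4 ← R4 − 11/3·R2.
R3 ← R3 / (-543/28).
R1 ← R1 − 15/14·R3.
R2 ← R2 − 11/28·R3.
R4 ← R4 − 207/28·R3.
R4 ← R4 / (26089/1991).
R1 ← R1 − 5250/1991·R4.
R2 ← R2 − 10843/5973·R4.
R3 ← R3 + 6374/5973·R4.
Reading off the reduced rows gives a = -1, b = -3, c = 4, d = 5.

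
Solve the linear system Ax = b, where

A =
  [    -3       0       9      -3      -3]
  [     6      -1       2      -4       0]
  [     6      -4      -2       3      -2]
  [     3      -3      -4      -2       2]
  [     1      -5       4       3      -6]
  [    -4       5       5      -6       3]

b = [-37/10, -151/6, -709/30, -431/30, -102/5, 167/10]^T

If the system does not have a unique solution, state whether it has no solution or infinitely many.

x_1 = -8/3, x_2 = 5/2, x_3 = -1/3, x_4 = 3/2, x_5 = 7/5

Row-reduce the augmented matrix:
R1 ← R1 / (-3).
R2 ← R2 − 6·R1.
R3 ← R3 − 6·R1.
R4 ← R4 − 3·R1.
R5 ← R5 − 1·R1.
R6 ← R6 + 4·R1.
R2 ← R2 / (-1).
R3 ← R3 + 4·R2.
R4 ← R4 + 3·R2.
R5 ← R5 + 5·R2.
R6 ← R6 − 5·R2.
R3 ← R3 / (-64).
R1 ← R1 + 3·R3.
R2 ← R2 + 20·R3.
R4 ← R4 + 55·R3.
R5 ← R5 + 93·R3.
R6 ← R6 − 93·R3.
R4 ← R4 / (-435/64).
R1 ← R1 + 47/64·R4.
R2 ← R2 + 25/16·R4.
R3 ← R3 + 37/64·R4.
R5 ← R5 + 113/64·R4.
R6 ← R6 − 113/64·R4.
R5 ← R5 / (-476/435).
R1 ← R1 + 44/435·R5.
R2 ← R2 − 22/87·R5.
R3 ← R3 + 229/435·R5.
R4 ← R4 + 208/435·R5.
R6 ← R6 − 476/435·R5.
R6 reduces to 0 = 0, so the extra equation is consistent.
Reading off the reduced rows gives x_1 = -8/3, x_2 = 5/2, x_3 = -1/3, x_4 = 3/2, x_5 = 7/5.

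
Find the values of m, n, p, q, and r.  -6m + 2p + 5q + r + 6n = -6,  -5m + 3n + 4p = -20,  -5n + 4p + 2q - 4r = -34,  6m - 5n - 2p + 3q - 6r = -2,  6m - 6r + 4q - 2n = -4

Row-reduce the augmented matrix:
R1 ← R1 / (-6).
R2 ← R2 + 5·R1.
R4 ← R4 − 6·R1.
R5 ← R5 − 6·R1.
R2 ← R2 / (-2).
R1 ← R1 + 1·R2.
R3 ← R3 + 5·R2.
R4 ← R4 − 1·R2.
R5 ← R5 − 4·R2.
R3 ← R3 / (-11/6).
R1 ← R1 + 3/2·R3.
R2 ← R2 + 7/6·R3.
R4 ← R4 − 7/6·R3.
R5 ← R5 − 20/3·R3.
R4 ← R4 / (152/11).
R1 ← R1 + 98/11·R4.
R2 ← R2 + 64/11·R4.
R3 ← R3 + 149/22·R4.
R5 ← R5 − 504/11·R4.
R5 ← R5 / (159/19).
R1 ← R1 + 187/76·R5.
R2 ← R2 + 22/19·R5.
R3 ← R3 + 671/304·R5.
R4 ← R4 + 73/152·R5.
Reading off the reduced rows gives m = 2, n = 2, p = -4, q = 0, r = 2.

m = 2, n = 2, p = -4, q = 0, r = 2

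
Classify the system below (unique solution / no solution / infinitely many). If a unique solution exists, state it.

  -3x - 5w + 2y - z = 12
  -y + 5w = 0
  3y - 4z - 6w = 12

infinitely many solutions

Row-reduce:
R1 ← R1 / (-3).
R2 ← R2 / (-1).
R1 ← R1 + 2/3·R2.
R3 ← R3 − 3·R2.
R3 ← R3 / (-4).
R1 ← R1 − 1/3·R3.
Rank is 3 with 4 unknowns, leaving w free.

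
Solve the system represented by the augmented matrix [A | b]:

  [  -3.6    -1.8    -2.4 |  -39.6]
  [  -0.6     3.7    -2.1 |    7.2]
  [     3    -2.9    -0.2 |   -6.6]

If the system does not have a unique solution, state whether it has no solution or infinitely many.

Row-reduce the augmented matrix:
R1 ← R1 / (-18/5).
R2 ← R2 + 3/5·R1.
R3 ← R3 − 3·R1.
R2 ← R2 / (4).
R1 ← R1 − 1/2·R2.
R3 ← R3 + 22/5·R2.
R3 ← R3 / (-407/100).
R1 ← R1 − 211/240·R3.
R2 ← R2 + 17/40·R3.
Reading off the reduced rows gives x_1 = 4, x_2 = 6, x_3 = 6.

x_1 = 4, x_2 = 6, x_3 = 6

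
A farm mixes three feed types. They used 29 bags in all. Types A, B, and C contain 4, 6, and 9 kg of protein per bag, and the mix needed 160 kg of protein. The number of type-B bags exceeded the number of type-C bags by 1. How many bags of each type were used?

type-A bags: 16, type-B bags: 7, type-C bags: 6

Let a = type-A bags, b = type-B bags, c = type-C bags.
  b + c + a = 29
  6b + 9c + 4a = 160
  b - c = 1
Row-reduce the augmented matrix:
R2 ← R2 − 4·R1.
R2 ← R2 / (2).
R1 ← R1 − 1·R2.
R3 ← R3 − 1·R2.
R3 ← R3 / (-7/2).
R1 ← R1 + 3/2·R3.
R2 ← R2 − 5/2·R3.
Reading off the reduced rows gives a = 16, b = 7, c = 6.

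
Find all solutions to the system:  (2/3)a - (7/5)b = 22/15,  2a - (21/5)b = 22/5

infinitely many solutions

Row-reduce:
R1 ← R1 / (2/3).
R2 ← R2 − 2·R1.
Rank is 1 with 2 unknowns, leaving b free.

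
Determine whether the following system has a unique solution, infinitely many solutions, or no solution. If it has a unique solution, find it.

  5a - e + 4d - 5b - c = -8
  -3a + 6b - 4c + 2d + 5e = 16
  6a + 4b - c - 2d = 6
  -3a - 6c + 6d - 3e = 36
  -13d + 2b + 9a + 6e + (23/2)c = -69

infinitely many solutions

Row-reduce:
R1 ← R1 / (5).
R2 ← R2 + 3·R1.
R3 ← R3 − 6·R1.
R4 ← R4 + 3·R1.
R5 ← R5 − 9·R1.
R2 ← R2 / (3).
R1 ← R1 + 1·R2.
R3 ← R3 − 10·R2.
R4 ← R4 + 3·R2.
R5 ← R5 − 11·R2.
R3 ← R3 / (233/15).
R1 ← R1 + 26/15·R3.
R2 ← R2 + 23/15·R3.
R4 ← R4 + 56/5·R3.
R5 ← R5 − 181/6·R3.
R4 ← R4 / (-624/233).
R1 ← R1 + 30/233·R4.
R2 ← R2 + 152/233·R4.
R3 ← R3 + 322/233·R4.
R5 ← R5 − 1248/233·R4.
Rank is 4 with 5 unknowns, leaving e free.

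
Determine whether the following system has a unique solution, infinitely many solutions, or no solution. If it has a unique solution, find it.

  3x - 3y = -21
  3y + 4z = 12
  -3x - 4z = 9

infinitely many solutions

Row-reduce:
R1 ← R1 / (3).
R3 ← R3 + 3·R1.
R2 ← R2 / (3).
R1 ← R1 + 1·R2.
R3 ← R3 + 3·R2.
Rank is 2 with 3 unknowns, leaving z free.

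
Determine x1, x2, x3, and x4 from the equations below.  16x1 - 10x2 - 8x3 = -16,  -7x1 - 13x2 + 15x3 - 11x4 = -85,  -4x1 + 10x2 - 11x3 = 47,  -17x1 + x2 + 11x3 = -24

x1 = 1, x2 = 4, x3 = -1, x4 = 1

Row-reduce the augmented matrix:
R1 ← R1 / (16).
R2 ← R2 + 7·R1.
R3 ← R3 + 4·R1.
R4 ← R4 + 17·R1.
R2 ← R2 / (-139/8).
R1 ← R1 + 5/8·R2.
R3 ← R3 − 15/2·R2.
R4 ← R4 + 77/8·R2.
R3 ← R3 / (-1117/139).
R1 ← R1 + 127/139·R3.
R2 ← R2 + 92/139·R3.
R4 ← R4 + 538/139·R3.
R4 ← R4 / (9361/1117).
R1 ← R1 − 1045/1117·R4.
R2 ← R2 − 1144/1117·R4.
R3 ← R3 − 660/1117·R4.
Reading off the reduced rows gives x1 = 1, x2 = 4, x3 = -1, x4 = 1.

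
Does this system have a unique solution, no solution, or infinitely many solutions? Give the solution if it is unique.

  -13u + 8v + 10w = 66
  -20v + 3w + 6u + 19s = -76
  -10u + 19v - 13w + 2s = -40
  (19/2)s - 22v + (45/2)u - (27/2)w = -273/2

Row-reduce:
R1 ← R1 / (-13).
R2 ← R2 − 6·R1.
R3 ← R3 + 10·R1.
R4 ← R4 − 45/2·R1.
R2 ← R2 / (-212/13).
R1 ← R1 + 8/13·R2.
R3 ← R3 − 167/13·R2.
R4 ← R4 + 106/13·R2.
R3 ← R3 / (-3115/212).
R1 ← R1 + 56/53·R3.
R2 ← R2 + 99/212·R3.
Row 4 reduces to 0 = 1/2, a contradiction. The system is inconsistent.

no solution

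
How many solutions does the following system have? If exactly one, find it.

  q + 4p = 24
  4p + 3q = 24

p = 6, q = 0

From equation 1: q = 24 − 4·p.
Substitute into equation 2 and solve: p = 6.
Then q = 0.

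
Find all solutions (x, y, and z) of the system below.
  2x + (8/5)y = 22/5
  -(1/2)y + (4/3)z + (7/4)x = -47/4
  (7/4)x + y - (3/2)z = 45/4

Row-reduce the augmented matrix:
R1 ← R1 / (2).
R2 ← R2 − 7/4·R1.
R3 ← R3 − 7/4·R1.
R2 ← R2 / (-19/10).
R1 ← R1 − 4/5·R2.
R3 ← R3 + 2/5·R2.
R3 ← R3 / (-203/114).
R1 ← R1 − 32/57·R3.
R2 ← R2 + 40/57·R3.
Reading off the reduced rows gives x = -1, y = 4, z = -6.

x = -1, y = 4, z = -6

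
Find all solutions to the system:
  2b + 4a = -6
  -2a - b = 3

infinitely many solutions

Row-reduce:
R1 ← R1 / (4).
R2 ← R2 + 2·R1.
Rank is 1 with 2 unknowns, leaving b free.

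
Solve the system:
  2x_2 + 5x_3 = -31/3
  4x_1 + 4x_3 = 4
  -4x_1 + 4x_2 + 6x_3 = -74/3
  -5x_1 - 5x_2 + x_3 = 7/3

x_1 = 2, x_2 = -8/3, x_3 = -1

Row-reduce the augmented matrix:
Swap R1 and R2.
R1 ← R1 / (4).
R3 ← R3 + 4·R1.
R4 ← R4 + 5·R1.
R2 ← R2 / (2).
R3 ← R3 − 4·R2.
R4 ← R4 + 5·R2.
Swap R3 and R4.
R3 ← R3 / (37/2).
R1 ← R1 − 1·R3.
R2 ← R2 − 5/2·R3.
R4 reduces to 0 = 0, so the extra equation is consistent.
Reading off the reduced rows gives x_1 = 2, x_2 = -8/3, x_3 = -1.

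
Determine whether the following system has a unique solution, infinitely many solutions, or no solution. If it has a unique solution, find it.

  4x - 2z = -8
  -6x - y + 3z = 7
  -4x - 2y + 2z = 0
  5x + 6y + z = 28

no solution

Row-reduce:
R1 ← R1 / (4).
R2 ← R2 + 6·R1.
R3 ← R3 + 4·R1.
R4 ← R4 − 5·R1.
R2 ← R2 / (-1).
R3 ← R3 + 2·R2.
R4 ← R4 − 6·R2.
Swap R3 and R4.
R3 ← R3 / (7/2).
R1 ← R1 + 1/2·R3.
Row 4 reduces to 0 = 2, a contradiction. The system is inconsistent.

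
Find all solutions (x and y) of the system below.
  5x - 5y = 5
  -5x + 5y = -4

no solution

Row-reduce:
R1 ← R1 / (5).
R2 ← R2 + 5·R1.
Row 2 reduces to 0 = 1, a contradiction. The system is inconsistent.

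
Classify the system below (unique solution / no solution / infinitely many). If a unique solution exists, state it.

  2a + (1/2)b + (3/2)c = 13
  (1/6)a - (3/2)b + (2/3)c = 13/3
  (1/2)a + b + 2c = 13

a = 2, b = 0, c = 6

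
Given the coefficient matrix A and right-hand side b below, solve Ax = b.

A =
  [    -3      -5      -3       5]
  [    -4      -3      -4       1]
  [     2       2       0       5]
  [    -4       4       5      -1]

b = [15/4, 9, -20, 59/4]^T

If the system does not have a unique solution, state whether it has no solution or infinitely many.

Row-reduce the augmented matrix:
R1 ← R1 / (-3).
R2 ← R2 + 4·R1.
R3 ← R3 − 2·R1.
R4 ← R4 + 4·R1.
R2 ← R2 / (11/3).
R1 ← R1 − 5/3·R2.
R3 ← R3 + 4/3·R2.
R4 ← R4 − 32/3·R2.
R3 ← R3 / (-2).
R1 ← R1 − 1·R3.
R4 ← R4 − 9·R3.
R4 ← R4 / (815/22).
R1 ← R1 − 89/22·R4.
R2 ← R2 + 17/11·R4.
R3 ← R3 + 69/22·R4.
Reading off the reduced rows gives x_1 = -3, x_2 = -2, x_3 = 7/4, x_4 = -2.

x_1 = -3, x_2 = -2, x_3 = 7/4, x_4 = -2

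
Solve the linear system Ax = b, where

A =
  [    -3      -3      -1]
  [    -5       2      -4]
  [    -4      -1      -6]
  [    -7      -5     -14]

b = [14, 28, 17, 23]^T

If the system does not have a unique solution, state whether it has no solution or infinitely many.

Row-reduce the augmented matrix:
R1 ← R1 / (-3).
R2 ← R2 + 5·R1.
R3 ← R3 + 4·R1.
R4 ← R4 + 7·R1.
R2 ← R2 / (7).
R1 ← R1 − 1·R2.
R3 ← R3 − 3·R2.
R4 ← R4 − 2·R2.
R3 ← R3 / (-11/3).
R1 ← R1 − 2/3·R3.
R2 ← R2 + 1/3·R3.
R4 ← R4 + 11·R3.
R4 reduces to 0 = 0, so the extra equation is consistent.
Reading off the reduced rows gives x_1 = -6, x_2 = 1, x_3 = 1.

x_1 = -6, x_2 = 1, x_3 = 1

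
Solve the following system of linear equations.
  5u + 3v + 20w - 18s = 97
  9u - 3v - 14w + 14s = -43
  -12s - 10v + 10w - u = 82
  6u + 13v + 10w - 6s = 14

no solution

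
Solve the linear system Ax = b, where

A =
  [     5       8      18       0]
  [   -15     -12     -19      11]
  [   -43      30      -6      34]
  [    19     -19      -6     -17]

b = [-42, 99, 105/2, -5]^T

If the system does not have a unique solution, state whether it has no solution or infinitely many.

Row-reduce:
R1 ← R1 / (5).
R2 ← R2 + 15·R1.
R3 ← R3 + 43·R1.
R4 ← R4 − 19·R1.
R2 ← R2 / (12).
R1 ← R1 − 8/5·R2.
R3 ← R3 − 494/5·R2.
R4 ← R4 + 247/5·R2.
R3 ← R3 / (-4181/30).
R1 ← R1 + 16/15·R3.
R2 ← R2 − 35/12·R3.
R4 ← R4 − 4181/60·R3.
Row 4 reduces to 0 = 1/4, a contradiction. The system is inconsistent.

no solution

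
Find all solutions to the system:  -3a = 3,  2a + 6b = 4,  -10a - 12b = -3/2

no solution

Row-reduce:
R1 ← R1 / (-3).
R2 ← R2 − 2·R1.
R3 ← R3 + 10·R1.
R2 ← R2 / (6).
R3 ← R3 + 12·R2.
Row 3 reduces to 0 = 1/2, a contradiction. The system is inconsistent.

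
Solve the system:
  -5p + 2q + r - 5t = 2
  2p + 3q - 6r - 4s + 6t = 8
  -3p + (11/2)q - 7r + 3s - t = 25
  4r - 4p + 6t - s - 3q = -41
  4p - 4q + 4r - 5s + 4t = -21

infinitely many solutions

Row-reduce:
R1 ← R1 / (-5).
R2 ← R2 − 2·R1.
R3 ← R3 + 3·R1.
R4 ← R4 + 4·R1.
R5 ← R5 − 4·R1.
R2 ← R2 / (19/5).
R1 ← R1 + 2/5·R2.
R3 ← R3 − 43/10·R2.
R4 ← R4 + 23/5·R2.
R5 ← R5 + 12/5·R2.
R3 ← R3 / (-24/19).
R1 ← R1 + 15/19·R3.
R2 ← R2 + 28/19·R3.
R4 ← R4 + 68/19·R3.
R5 ← R5 − 24/19·R3.
R4 ← R4 / (-163/6).
R1 ← R1 + 41/8·R4.
R2 ← R2 + 59/6·R4.
R3 ← R3 + 143/24·R4.
Rank is 4 with 5 unknowns, leaving t free.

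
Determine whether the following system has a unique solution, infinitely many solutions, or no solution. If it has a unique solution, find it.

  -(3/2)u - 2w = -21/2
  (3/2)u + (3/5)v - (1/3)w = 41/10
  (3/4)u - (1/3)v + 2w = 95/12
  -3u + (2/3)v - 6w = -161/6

no solution

Row-reduce:
R1 ← R1 / (-3/2).
R2 ← R2 − 3/2·R1.
R3 ← R3 − 3/4·R1.
R4 ← R4 + 3·R1.
R2 ← R2 / (3/5).
R3 ← R3 + 1/3·R2.
R4 ← R4 − 2/3·R2.
R3 ← R3 / (-8/27).
R1 ← R1 − 4/3·R3.
R2 ← R2 + 35/9·R3.
R4 ← R4 − 16/27·R3.
Row 4 reduces to 0 = -1/2, a contradiction. The system is inconsistent.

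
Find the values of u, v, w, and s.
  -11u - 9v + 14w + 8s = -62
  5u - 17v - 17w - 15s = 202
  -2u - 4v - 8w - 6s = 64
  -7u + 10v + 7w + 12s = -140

Row-reduce the augmented matrix:
R1 ← R1 / (-11).
R2 ← R2 − 5·R1.
R3 ← R3 + 2·R1.
R4 ← R4 + 7·R1.
R2 ← R2 / (-232/11).
R1 ← R1 − 9/11·R2.
R3 ← R3 + 26/11·R2.
R4 ← R4 − 173/11·R2.
R3 ← R3 / (-1085/116).
R1 ← R1 + 391/232·R3.
R2 ← R2 − 117/232·R3.
R4 ← R4 + 2283/232·R3.
R4 ← R4 / (5358/1085).
R1 ← R1 + 59/1085·R4.
R2 ← R2 − 223/1085·R4.
R3 ← R3 − 717/1085·R4.
Reading off the reduced rows gives u = 2, v = -4, w = -2, s = -6.

u = 2, v = -4, w = -2, s = -6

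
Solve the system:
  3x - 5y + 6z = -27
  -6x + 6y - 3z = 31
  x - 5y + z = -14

Row-reduce the augmented matrix:
R1 ← R1 / (3).
R2 ← R2 + 6·R1.
R3 ← R3 − 1·R1.
R2 ← R2 / (-4).
R1 ← R1 + 5/3·R2.
R3 ← R3 + 10/3·R2.
R3 ← R3 / (-17/2).
R1 ← R1 + 7/4·R3.
R2 ← R2 + 9/4·R3.
Reading off the reduced rows gives x = -7/3, y = 2, z = -5/3.

x = -7/3, y = 2, z = -5/3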